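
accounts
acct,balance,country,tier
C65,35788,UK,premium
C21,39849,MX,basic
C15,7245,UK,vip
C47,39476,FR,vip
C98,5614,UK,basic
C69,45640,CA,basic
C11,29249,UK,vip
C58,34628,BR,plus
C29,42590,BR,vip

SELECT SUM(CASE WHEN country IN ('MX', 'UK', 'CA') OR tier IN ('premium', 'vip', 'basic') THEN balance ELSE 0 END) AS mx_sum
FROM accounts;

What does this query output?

acct=C65: ✓ → 35788
acct=C21: ✓ → 39849
acct=C15: ✓ → 7245
acct=C47: ✓ → 39476
acct=C98: ✓ → 5614
acct=C69: ✓ → 45640
acct=C11: ✓ → 29249
acct=C58: ✗
acct=C29: ✓ → 42590
mx_sum = 35788 + 39849 + 7245 + 39476 + 5614 + 45640 + 29249 + 42590 = 245451

245451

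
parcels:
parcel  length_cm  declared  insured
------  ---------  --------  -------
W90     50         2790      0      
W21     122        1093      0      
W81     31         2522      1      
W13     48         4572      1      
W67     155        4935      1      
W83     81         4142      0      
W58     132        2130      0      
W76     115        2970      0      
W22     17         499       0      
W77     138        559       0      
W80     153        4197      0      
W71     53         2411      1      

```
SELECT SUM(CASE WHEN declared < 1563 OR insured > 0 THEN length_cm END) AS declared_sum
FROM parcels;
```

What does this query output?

564

parcel=W90: ✗
parcel=W21: ✓ → 122
parcel=W81: ✓ → 31
parcel=W13: ✓ → 48
parcel=W67: ✓ → 155
parcel=W83: ✗
parcel=W58: ✗
parcel=W76: ✗
parcel=W22: ✓ → 17
parcel=W77: ✓ → 138
parcel=W80: ✗
parcel=W71: ✓ → 53
declared_sum = 122 + 31 + 48 + 155 + 17 + 138 + 53 = 564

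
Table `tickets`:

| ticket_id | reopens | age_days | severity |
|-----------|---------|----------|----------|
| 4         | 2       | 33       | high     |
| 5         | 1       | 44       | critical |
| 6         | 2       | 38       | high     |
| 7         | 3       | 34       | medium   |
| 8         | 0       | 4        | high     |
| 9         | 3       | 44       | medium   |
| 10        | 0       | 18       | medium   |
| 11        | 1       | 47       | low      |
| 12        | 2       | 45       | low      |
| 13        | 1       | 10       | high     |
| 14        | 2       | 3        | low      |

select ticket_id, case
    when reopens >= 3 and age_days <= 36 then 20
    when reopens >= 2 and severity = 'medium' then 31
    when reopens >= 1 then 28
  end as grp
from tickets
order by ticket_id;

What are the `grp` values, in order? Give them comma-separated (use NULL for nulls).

28, 28, 28, 20, NULL, 31, NULL, 28, 28, 28, 28

ticket_id=4: reopens >= 1 → 28
ticket_id=5: reopens >= 1 → 28
ticket_id=6: reopens >= 1 → 28
ticket_id=7: reopens >= 3 and age_days <= 36 → 20
ticket_id=8: (no match → NULL) → NULL
ticket_id=9: reopens >= 2 and severity = 'medium' → 31
ticket_id=10: (no match → NULL) → NULL
ticket_id=11: reopens >= 1 → 28
ticket_id=12: reopens >= 1 → 28
ticket_id=13: reopens >= 1 → 28
ticket_id=14: reopens >= 1 → 28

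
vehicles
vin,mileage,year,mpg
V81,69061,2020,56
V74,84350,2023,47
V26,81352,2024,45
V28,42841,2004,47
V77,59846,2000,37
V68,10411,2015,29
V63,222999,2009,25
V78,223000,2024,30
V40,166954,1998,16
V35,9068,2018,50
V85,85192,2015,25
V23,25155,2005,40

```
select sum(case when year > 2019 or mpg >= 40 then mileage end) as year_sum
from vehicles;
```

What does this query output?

vin=V81: ✓ → 69061
vin=V74: ✓ → 84350
vin=V26: ✓ → 81352
vin=V28: ✓ → 42841
vin=V77: ✗
vin=V68: ✗
vin=V63: ✗
vin=V78: ✓ → 223000
vin=V40: ✗
vin=V35: ✓ → 9068
vin=V85: ✗
vin=V23: ✓ → 25155
year_sum = 69061 + 84350 + 81352 + 42841 + 223000 + 9068 + 25155 = 534827

534827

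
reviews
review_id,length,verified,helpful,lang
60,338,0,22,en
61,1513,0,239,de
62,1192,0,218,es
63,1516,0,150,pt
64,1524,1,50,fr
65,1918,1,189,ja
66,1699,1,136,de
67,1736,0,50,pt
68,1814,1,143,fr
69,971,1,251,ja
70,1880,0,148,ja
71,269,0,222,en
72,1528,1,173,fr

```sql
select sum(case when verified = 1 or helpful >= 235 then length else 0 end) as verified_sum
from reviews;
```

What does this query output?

review_id=60: ✗
review_id=61: ✓ → 1513
review_id=62: ✗
review_id=63: ✗
review_id=64: ✓ → 1524
review_id=65: ✓ → 1918
review_id=66: ✓ → 1699
review_id=67: ✗
review_id=68: ✓ → 1814
review_id=69: ✓ → 971
review_id=70: ✗
review_id=71: ✗
review_id=72: ✓ → 1528
verified_sum = 1513 + 1524 + 1918 + 1699 + 1814 + 971 + 1528 = 10967

10967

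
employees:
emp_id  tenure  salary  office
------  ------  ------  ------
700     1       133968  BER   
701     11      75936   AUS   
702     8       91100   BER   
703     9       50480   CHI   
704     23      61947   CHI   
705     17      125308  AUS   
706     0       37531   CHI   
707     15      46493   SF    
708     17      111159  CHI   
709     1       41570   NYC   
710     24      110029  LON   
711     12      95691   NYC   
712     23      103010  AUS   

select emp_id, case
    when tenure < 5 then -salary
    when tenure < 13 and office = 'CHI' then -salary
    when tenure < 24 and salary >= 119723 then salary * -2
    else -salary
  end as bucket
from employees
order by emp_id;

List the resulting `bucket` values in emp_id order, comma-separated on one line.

emp_id=700: tenure < 5 → -133968
emp_id=701: ELSE → -75936
emp_id=702: ELSE → -91100
emp_id=703: tenure < 13 and office = 'CHI' → -50480
emp_id=704: ELSE → -61947
emp_id=705: tenure < 24 and salary >= 119723 → -250616
emp_id=706: tenure < 5 → -37531
emp_id=707: ELSE → -46493
emp_id=708: ELSE → -111159
emp_id=709: tenure < 5 → -41570
emp_id=710: ELSE → -110029
emp_id=711: ELSE → -95691
emp_id=712: ELSE → -103010

-133968, -75936, -91100, -50480, -61947, -250616, -37531, -46493, -111159, -41570, -110029, -95691, -103010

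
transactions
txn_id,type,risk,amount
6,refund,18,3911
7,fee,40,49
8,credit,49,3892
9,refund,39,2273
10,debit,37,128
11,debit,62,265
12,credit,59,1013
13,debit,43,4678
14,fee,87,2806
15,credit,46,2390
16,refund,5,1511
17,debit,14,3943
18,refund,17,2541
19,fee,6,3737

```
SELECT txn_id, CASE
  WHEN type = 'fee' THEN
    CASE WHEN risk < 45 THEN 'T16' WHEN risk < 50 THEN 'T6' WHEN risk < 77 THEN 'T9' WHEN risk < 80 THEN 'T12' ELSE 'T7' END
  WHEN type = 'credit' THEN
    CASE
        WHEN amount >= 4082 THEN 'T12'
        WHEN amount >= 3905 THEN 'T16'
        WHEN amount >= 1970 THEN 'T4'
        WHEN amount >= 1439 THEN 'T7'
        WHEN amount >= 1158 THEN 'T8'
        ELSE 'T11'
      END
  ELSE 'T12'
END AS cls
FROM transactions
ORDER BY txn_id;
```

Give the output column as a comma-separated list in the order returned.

txn_id=6: type='refund' → outer ELSE → T12
txn_id=7: type='fee' → inner[risk < 45] → T16
txn_id=8: type='credit' → inner[amount >= 1970] → T4
txn_id=9: type='refund' → outer ELSE → T12
txn_id=10: type='debit' → outer ELSE → T12
txn_id=11: type='debit' → outer ELSE → T12
txn_id=12: type='credit' → inner[ELSE] → T11
txn_id=13: type='debit' → outer ELSE → T12
txn_id=14: type='fee' → inner[ELSE] → T7
txn_id=15: type='credit' → inner[amount >= 1970] → T4
txn_id=16: type='refund' → outer ELSE → T12
txn_id=17: type='debit' → outer ELSE → T12
txn_id=18: type='refund' → outer ELSE → T12
txn_id=19: type='fee' → inner[risk < 45] → T16

T12, T16, T4, T12, T12, T12, T11, T12, T7, T4, T12, T12, T12, T16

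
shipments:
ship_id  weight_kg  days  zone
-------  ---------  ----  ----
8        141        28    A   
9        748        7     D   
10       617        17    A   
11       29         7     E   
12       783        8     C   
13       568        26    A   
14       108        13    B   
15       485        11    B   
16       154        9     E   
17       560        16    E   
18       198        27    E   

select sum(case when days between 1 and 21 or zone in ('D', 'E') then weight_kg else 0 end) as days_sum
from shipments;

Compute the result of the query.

ship_id=8: ✗
ship_id=9: ✓ → 748
ship_id=10: ✓ → 617
ship_id=11: ✓ → 29
ship_id=12: ✓ → 783
ship_id=13: ✗
ship_id=14: ✓ → 108
ship_id=15: ✓ → 485
ship_id=16: ✓ → 154
ship_id=17: ✓ → 560
ship_id=18: ✓ → 198
days_sum = 748 + 617 + 29 + 783 + 108 + 485 + 154 + 560 + 198 = 3682

3682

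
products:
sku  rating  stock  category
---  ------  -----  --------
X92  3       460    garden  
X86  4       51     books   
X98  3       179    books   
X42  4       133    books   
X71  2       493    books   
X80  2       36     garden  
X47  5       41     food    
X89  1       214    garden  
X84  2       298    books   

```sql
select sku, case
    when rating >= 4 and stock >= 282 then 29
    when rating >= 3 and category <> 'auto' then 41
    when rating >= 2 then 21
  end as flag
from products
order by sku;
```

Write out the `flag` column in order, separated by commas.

sku=X42: rating >= 3 and category <> 'auto' → 41
sku=X47: rating >= 3 and category <> 'auto' → 41
sku=X71: rating >= 2 → 21
sku=X80: rating >= 2 → 21
sku=X84: rating >= 2 → 21
sku=X86: rating >= 3 and category <> 'auto' → 41
sku=X89: (no match → NULL) → NULL
sku=X92: rating >= 3 and category <> 'auto' → 41
sku=X98: rating >= 3 and category <> 'auto' → 41

41, 41, 21, 21, 21, 41, NULL, 41, 41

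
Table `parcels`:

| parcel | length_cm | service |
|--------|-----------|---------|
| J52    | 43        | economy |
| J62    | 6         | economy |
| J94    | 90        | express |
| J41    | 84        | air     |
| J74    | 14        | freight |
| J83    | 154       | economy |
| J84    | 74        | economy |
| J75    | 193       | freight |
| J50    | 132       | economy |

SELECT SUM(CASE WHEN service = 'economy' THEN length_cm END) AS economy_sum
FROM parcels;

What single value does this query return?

parcel=J52: ✓ → 43
parcel=J62: ✓ → 6
parcel=J94: ✗
parcel=J41: ✗
parcel=J74: ✗
parcel=J83: ✓ → 154
parcel=J84: ✓ → 74
parcel=J75: ✗
parcel=J50: ✓ → 132
economy_sum = 43 + 6 + 154 + 74 + 132 = 409

409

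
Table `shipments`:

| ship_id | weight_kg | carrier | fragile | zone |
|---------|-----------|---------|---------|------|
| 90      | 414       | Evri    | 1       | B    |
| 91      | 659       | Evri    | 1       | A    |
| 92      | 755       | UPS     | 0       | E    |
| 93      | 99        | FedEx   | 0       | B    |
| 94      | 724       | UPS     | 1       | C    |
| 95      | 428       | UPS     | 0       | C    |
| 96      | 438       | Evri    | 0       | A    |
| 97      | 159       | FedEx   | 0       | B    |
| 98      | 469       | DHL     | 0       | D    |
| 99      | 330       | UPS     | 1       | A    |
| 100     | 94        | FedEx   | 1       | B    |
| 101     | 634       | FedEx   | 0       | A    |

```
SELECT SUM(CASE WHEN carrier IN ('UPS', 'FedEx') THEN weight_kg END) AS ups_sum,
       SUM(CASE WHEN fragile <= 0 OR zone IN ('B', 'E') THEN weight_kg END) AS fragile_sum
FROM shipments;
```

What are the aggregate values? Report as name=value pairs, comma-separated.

ups_sum=3223, fragile_sum=3490

[ups_sum: carrier IN ('UPS', 'FedEx')]
ship_id=90: ✗
ship_id=91: ✗
ship_id=92: ✓ → 755
ship_id=93: ✓ → 99
ship_id=94: ✓ → 724
ship_id=95: ✓ → 428
ship_id=96: ✗
ship_id=97: ✓ → 159
ship_id=98: ✗
ship_id=99: ✓ → 330
ship_id=100: ✓ → 94
ship_id=101: ✓ → 634
ups_sum = 755 + 99 + 724 + 428 + 159 + 330 + 94 + 634 = 3223
—
[fragile_sum: fragile <= 0 OR zone IN ('B', 'E')]
ship_id=90: ✓ → 414
ship_id=91: ✗
ship_id=92: ✓ → 755
ship_id=93: ✓ → 99
ship_id=94: ✗
ship_id=95: ✓ → 428
ship_id=96: ✓ → 438
ship_id=97: ✓ → 159
ship_id=98: ✓ → 469
ship_id=99: ✗
ship_id=100: ✓ → 94
ship_id=101: ✓ → 634
fragile_sum = 414 + 755 + 99 + 428 + 438 + 159 + 469 + 94 + 634 = 3490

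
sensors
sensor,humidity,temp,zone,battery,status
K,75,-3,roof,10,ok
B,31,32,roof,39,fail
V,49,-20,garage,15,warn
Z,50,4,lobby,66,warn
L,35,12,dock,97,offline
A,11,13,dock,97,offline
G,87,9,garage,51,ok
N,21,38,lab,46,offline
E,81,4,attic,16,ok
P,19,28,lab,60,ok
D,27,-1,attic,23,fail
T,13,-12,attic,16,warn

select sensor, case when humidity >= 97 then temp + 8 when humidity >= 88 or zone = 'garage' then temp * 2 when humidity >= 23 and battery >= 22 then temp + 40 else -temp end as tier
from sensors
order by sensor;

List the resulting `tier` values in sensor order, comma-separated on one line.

-13, 72, 39, -4, 18, 3, 52, -38, -28, 12, -40, 44

sensor=A: ELSE → -13
sensor=B: humidity >= 23 and battery >= 22 → 72
sensor=D: humidity >= 23 and battery >= 22 → 39
sensor=E: ELSE → -4
sensor=G: humidity >= 88 or zone = 'garage' → 18
sensor=K: ELSE → 3
sensor=L: humidity >= 23 and battery >= 22 → 52
sensor=N: ELSE → -38
sensor=P: ELSE → -28
sensor=T: ELSE → 12
sensor=V: humidity >= 88 or zone = 'garage' → -40
sensor=Z: humidity >= 23 and battery >= 22 → 44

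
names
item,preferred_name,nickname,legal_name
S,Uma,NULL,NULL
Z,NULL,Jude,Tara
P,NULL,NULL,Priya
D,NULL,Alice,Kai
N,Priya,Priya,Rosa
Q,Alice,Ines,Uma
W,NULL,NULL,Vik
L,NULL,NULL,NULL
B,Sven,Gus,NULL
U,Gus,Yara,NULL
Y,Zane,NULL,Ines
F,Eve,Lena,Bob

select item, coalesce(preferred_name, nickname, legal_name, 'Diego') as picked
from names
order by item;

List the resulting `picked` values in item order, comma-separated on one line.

Sven, Alice, Eve, Diego, Priya, Priya, Alice, Uma, Gus, Vik, Zane, Jude

item=B: preferred_name=Sven → Sven
item=D: preferred_name=NULL, nickname=Alice → Alice
item=F: preferred_name=Eve → Eve
item=L: preferred_name=NULL, nickname=NULL, legal_name=NULL, → literal Diego → Diego
item=N: preferred_name=Priya → Priya
item=P: preferred_name=NULL, nickname=NULL, legal_name=Priya → Priya
item=Q: preferred_name=Alice → Alice
item=S: preferred_name=Uma → Uma
item=U: preferred_name=Gus → Gus
item=W: preferred_name=NULL, nickname=NULL, legal_name=Vik → Vik
item=Y: preferred_name=Zane → Zane
item=Z: preferred_name=NULL, nickname=Jude → Jude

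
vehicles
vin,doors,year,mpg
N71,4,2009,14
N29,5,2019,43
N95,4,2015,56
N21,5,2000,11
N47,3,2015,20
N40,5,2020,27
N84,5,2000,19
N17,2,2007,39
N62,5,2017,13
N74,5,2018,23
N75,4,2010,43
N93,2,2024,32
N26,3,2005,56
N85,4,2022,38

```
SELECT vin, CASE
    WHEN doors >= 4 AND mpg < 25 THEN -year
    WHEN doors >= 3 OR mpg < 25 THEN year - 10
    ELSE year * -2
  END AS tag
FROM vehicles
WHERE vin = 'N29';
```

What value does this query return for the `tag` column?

2009

vin = N29: doors=5, year=2019, mpg=43.
doors >= 4 AND mpg < 25 → false
doors >= 3 OR mpg < 25 → true → 2009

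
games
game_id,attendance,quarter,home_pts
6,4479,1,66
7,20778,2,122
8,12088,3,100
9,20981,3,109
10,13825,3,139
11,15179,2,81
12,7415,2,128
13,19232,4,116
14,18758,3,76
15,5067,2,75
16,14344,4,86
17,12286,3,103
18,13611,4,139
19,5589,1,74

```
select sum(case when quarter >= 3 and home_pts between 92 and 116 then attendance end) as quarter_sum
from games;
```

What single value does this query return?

game_id=6: ✗
game_id=7: ✗
game_id=8: ✓ → 12088
game_id=9: ✓ → 20981
game_id=10: ✗
game_id=11: ✗
game_id=12: ✗
game_id=13: ✓ → 19232
game_id=14: ✗
game_id=15: ✗
game_id=16: ✗
game_id=17: ✓ → 12286
game_id=18: ✗
game_id=19: ✗
quarter_sum = 12088 + 20981 + 19232 + 12286 = 64587

64587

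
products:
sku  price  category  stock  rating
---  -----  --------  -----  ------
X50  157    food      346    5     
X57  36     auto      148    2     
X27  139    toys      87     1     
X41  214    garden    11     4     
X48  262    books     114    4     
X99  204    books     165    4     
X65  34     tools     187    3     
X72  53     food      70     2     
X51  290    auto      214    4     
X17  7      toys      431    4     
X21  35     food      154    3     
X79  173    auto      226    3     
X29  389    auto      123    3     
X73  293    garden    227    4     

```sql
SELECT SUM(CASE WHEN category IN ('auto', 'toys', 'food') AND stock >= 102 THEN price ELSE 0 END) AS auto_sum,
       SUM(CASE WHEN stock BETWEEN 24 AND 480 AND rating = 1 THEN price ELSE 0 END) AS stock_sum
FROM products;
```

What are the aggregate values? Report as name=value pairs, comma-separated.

auto_sum=1087, stock_sum=139

[auto_sum: category IN ('auto', 'toys', 'food') AND stock >= 102]
sku=X50: ✓ → 157
sku=X57: ✓ → 36
sku=X27: ✗
sku=X41: ✗
sku=X48: ✗
sku=X99: ✗
sku=X65: ✗
sku=X72: ✗
sku=X51: ✓ → 290
sku=X17: ✓ → 7
sku=X21: ✓ → 35
sku=X79: ✓ → 173
sku=X29: ✓ → 389
sku=X73: ✗
auto_sum = 157 + 36 + 290 + 7 + 35 + 173 + 389 = 1087
—
[stock_sum: stock BETWEEN 24 AND 480 AND rating = 1]
sku=X50: ✗
sku=X57: ✗
sku=X27: ✓ → 139
sku=X41: ✗
sku=X48: ✗
sku=X99: ✗
sku=X65: ✗
sku=X72: ✗
sku=X51: ✗
sku=X17: ✗
sku=X21: ✗
sku=X79: ✗
sku=X29: ✗
sku=X73: ✗
stock_sum = 139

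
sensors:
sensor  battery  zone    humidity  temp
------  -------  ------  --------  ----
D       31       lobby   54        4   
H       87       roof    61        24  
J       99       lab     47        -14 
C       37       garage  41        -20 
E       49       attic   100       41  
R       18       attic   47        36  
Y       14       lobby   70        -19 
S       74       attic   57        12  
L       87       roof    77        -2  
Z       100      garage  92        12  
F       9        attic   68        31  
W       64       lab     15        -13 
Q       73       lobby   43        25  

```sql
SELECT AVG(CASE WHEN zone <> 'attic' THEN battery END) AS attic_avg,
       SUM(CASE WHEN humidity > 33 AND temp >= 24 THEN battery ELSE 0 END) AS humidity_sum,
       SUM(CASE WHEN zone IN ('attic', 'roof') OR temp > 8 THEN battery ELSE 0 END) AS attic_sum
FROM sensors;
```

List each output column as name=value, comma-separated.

attic_avg=65.7777777778, humidity_sum=236, attic_sum=497

[attic_avg: zone <> 'attic']
sensor=D: ✓ → 31
sensor=H: ✓ → 87
sensor=J: ✓ → 99
sensor=C: ✓ → 37
sensor=E: ✗
sensor=R: ✗
sensor=Y: ✓ → 14
sensor=S: ✗
sensor=L: ✓ → 87
sensor=Z: ✓ → 100
sensor=F: ✗
sensor=W: ✓ → 64
sensor=Q: ✓ → 73
attic_avg = (31 + 87 + 99 + 37 + 14 + 87 + 100 + 64 + 73) / 9 = 65.7777777778
—
[humidity_sum: humidity > 33 AND temp >= 24]
sensor=D: ✗
sensor=H: ✓ → 87
sensor=J: ✗
sensor=C: ✗
sensor=E: ✓ → 49
sensor=R: ✓ → 18
sensor=Y: ✗
sensor=S: ✗
sensor=L: ✗
sensor=Z: ✗
sensor=F: ✓ → 9
sensor=W: ✗
sensor=Q: ✓ → 73
humidity_sum = 87 + 49 + 18 + 9 + 73 = 236
—
[attic_sum: zone IN ('attic', 'roof') OR temp > 8]
sensor=D: ✗
sensor=H: ✓ → 87
sensor=J: ✗
sensor=C: ✗
sensor=E: ✓ → 49
sensor=R: ✓ → 18
sensor=Y: ✗
sensor=S: ✓ → 74
sensor=L: ✓ → 87
sensor=Z: ✓ → 100
sensor=F: ✓ → 9
sensor=W: ✗
sensor=Q: ✓ → 73
attic_sum = 87 + 49 + 18 + 74 + 87 + 100 + 9 + 73 = 497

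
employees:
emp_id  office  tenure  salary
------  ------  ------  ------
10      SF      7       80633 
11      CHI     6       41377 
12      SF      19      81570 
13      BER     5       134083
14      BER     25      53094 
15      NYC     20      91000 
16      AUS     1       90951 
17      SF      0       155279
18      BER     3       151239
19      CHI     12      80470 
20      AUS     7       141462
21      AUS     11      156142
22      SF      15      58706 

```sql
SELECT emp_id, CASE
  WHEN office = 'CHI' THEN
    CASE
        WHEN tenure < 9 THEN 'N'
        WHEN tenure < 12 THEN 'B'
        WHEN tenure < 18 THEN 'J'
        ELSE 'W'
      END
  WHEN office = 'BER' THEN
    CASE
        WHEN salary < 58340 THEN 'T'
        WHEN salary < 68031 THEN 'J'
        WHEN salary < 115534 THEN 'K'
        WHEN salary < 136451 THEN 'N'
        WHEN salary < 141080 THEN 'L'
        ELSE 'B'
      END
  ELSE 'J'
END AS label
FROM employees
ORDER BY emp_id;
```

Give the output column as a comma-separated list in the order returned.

J, N, J, N, T, J, J, J, B, J, J, J, J

emp_id=10: office='SF' → outer ELSE → J
emp_id=11: office='CHI' → inner[tenure < 9] → N
emp_id=12: office='SF' → outer ELSE → J
emp_id=13: office='BER' → inner[salary < 136451] → N
emp_id=14: office='BER' → inner[salary < 58340] → T
emp_id=15: office='NYC' → outer ELSE → J
emp_id=16: office='AUS' → outer ELSE → J
emp_id=17: office='SF' → outer ELSE → J
emp_id=18: office='BER' → inner[ELSE] → B
emp_id=19: office='CHI' → inner[tenure < 18] → J
emp_id=20: office='AUS' → outer ELSE → J
emp_id=21: office='AUS' → outer ELSE → J
emp_id=22: office='SF' → outer ELSE → J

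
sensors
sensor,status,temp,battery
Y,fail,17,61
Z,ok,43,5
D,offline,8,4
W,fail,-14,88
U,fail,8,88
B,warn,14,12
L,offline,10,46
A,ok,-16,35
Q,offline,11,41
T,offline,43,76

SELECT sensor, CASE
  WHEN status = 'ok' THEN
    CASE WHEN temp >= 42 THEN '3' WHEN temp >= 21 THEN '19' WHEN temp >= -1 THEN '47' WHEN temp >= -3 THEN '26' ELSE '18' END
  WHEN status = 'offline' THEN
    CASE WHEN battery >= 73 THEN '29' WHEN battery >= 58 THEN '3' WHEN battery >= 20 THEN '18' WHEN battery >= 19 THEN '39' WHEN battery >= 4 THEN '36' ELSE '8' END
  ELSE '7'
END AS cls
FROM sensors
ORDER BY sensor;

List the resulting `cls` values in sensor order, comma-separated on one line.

sensor=A: status='ok' → inner[ELSE] → 18
sensor=B: status='warn' → outer ELSE → 7
sensor=D: status='offline' → inner[battery >= 4] → 36
sensor=L: status='offline' → inner[battery >= 20] → 18
sensor=Q: status='offline' → inner[battery >= 20] → 18
sensor=T: status='offline' → inner[battery >= 73] → 29
sensor=U: status='fail' → outer ELSE → 7
sensor=W: status='fail' → outer ELSE → 7
sensor=Y: status='fail' → outer ELSE → 7
sensor=Z: status='ok' → inner[temp >= 42] → 3

18, 7, 36, 18, 18, 29, 7, 7, 7, 3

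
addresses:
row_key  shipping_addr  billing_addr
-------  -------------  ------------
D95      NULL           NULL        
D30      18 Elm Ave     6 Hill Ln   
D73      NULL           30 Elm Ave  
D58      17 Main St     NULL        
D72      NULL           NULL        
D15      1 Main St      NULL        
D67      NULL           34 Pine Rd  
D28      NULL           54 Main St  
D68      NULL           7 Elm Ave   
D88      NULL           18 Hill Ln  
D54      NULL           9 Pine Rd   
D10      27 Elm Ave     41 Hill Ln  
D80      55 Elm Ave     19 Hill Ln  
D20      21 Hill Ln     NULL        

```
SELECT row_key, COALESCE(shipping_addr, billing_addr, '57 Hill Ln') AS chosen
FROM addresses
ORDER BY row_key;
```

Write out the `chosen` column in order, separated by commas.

27 Elm Ave, 1 Main St, 21 Hill Ln, 54 Main St, 18 Elm Ave, 9 Pine Rd, 17 Main St, 34 Pine Rd, 7 Elm Ave, 57 Hill Ln, 30 Elm Ave, 55 Elm Ave, 18 Hill Ln, 57 Hill Ln

row_key=D10: shipping_addr=27 Elm Ave → 27 Elm Ave
row_key=D15: shipping_addr=1 Main St → 1 Main St
row_key=D20: shipping_addr=21 Hill Ln → 21 Hill Ln
row_key=D28: shipping_addr=NULL, billing_addr=54 Main St → 54 Main St
row_key=D30: shipping_addr=18 Elm Ave → 18 Elm Ave
row_key=D54: shipping_addr=NULL, billing_addr=9 Pine Rd → 9 Pine Rd
row_key=D58: shipping_addr=17 Main St → 17 Main St
row_key=D67: shipping_addr=NULL, billing_addr=34 Pine Rd → 34 Pine Rd
row_key=D68: shipping_addr=NULL, billing_addr=7 Elm Ave → 7 Elm Ave
row_key=D72: shipping_addr=NULL, billing_addr=NULL, → literal 57 Hill Ln → 57 Hill Ln
row_key=D73: shipping_addr=NULL, billing_addr=30 Elm Ave → 30 Elm Ave
row_key=D80: shipping_addr=55 Elm Ave → 55 Elm Ave
row_key=D88: shipping_addr=NULL, billing_addr=18 Hill Ln → 18 Hill Ln
row_key=D95: shipping_addr=NULL, billing_addr=NULL, → literal 57 Hill Ln → 57 Hill Ln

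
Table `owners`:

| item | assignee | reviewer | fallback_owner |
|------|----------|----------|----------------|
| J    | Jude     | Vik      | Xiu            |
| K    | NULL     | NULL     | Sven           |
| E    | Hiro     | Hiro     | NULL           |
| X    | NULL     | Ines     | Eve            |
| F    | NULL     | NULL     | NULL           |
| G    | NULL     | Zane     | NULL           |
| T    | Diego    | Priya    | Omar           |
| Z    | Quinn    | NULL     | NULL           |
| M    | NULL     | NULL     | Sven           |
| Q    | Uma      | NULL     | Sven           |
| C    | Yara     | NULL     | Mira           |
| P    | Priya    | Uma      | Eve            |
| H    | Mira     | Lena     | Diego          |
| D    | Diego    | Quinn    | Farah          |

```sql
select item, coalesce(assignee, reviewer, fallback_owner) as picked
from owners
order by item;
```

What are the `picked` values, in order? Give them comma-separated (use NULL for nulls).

Yara, Diego, Hiro, NULL, Zane, Mira, Jude, Sven, Sven, Priya, Uma, Diego, Ines, Quinn

item=C: assignee=Yara → Yara
item=D: assignee=Diego → Diego
item=E: assignee=Hiro → Hiro
item=F: assignee=NULL, reviewer=NULL, fallback_owner=NULL (all NULL) → NULL
item=G: assignee=NULL, reviewer=Zane → Zane
item=H: assignee=Mira → Mira
item=J: assignee=Jude → Jude
item=K: assignee=NULL, reviewer=NULL, fallback_owner=Sven → Sven
item=M: assignee=NULL, reviewer=NULL, fallback_owner=Sven → Sven
item=P: assignee=Priya → Priya
item=Q: assignee=Uma → Uma
item=T: assignee=Diego → Diego
item=X: assignee=NULL, reviewer=Ines → Ines
item=Z: assignee=Quinn → Quinn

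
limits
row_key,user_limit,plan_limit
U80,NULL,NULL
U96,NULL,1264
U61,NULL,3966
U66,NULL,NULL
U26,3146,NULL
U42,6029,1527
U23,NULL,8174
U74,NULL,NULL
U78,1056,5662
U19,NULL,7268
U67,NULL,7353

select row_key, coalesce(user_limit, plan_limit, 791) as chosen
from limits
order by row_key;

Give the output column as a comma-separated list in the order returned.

7268, 8174, 3146, 6029, 3966, 791, 7353, 791, 1056, 791, 1264

row_key=U19: user_limit=NULL, plan_limit=7268 → 7268
row_key=U23: user_limit=NULL, plan_limit=8174 → 8174
row_key=U26: user_limit=3146 → 3146
row_key=U42: user_limit=6029 → 6029
row_key=U61: user_limit=NULL, plan_limit=3966 → 3966
row_key=U66: user_limit=NULL, plan_limit=NULL, → literal 791 → 791
row_key=U67: user_limit=NULL, plan_limit=7353 → 7353
row_key=U74: user_limit=NULL, plan_limit=NULL, → literal 791 → 791
row_key=U78: user_limit=1056 → 1056
row_key=U80: user_limit=NULL, plan_limit=NULL, → literal 791 → 791
row_key=U96: user_limit=NULL, plan_limit=1264 → 1264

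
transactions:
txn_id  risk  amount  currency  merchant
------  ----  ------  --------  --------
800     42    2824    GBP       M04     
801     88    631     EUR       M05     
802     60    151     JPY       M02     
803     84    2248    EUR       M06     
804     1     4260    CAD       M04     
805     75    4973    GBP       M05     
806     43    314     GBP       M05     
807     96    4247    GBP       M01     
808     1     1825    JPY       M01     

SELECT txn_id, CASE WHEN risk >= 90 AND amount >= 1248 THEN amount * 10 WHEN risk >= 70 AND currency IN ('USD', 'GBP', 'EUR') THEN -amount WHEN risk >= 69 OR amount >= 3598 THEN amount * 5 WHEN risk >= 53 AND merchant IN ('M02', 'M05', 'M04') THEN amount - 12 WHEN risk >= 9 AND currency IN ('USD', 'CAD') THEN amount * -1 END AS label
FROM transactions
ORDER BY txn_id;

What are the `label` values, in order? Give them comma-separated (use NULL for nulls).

NULL, -631, 139, -2248, 21300, -4973, NULL, 42470, NULL

txn_id=800: (no match → NULL) → NULL
txn_id=801: risk >= 70 AND currency IN ('USD', 'GBP', 'EUR') → -631
txn_id=802: risk >= 53 AND merchant IN ('M02', 'M05', 'M04') → 139
txn_id=803: risk >= 70 AND currency IN ('USD', 'GBP', 'EUR') → -2248
txn_id=804: risk >= 69 OR amount >= 3598 → 21300
txn_id=805: risk >= 70 AND currency IN ('USD', 'GBP', 'EUR') → -4973
txn_id=806: (no match → NULL) → NULL
txn_id=807: risk >= 90 AND amount >= 1248 → 42470
txn_id=808: (no match → NULL) → NULL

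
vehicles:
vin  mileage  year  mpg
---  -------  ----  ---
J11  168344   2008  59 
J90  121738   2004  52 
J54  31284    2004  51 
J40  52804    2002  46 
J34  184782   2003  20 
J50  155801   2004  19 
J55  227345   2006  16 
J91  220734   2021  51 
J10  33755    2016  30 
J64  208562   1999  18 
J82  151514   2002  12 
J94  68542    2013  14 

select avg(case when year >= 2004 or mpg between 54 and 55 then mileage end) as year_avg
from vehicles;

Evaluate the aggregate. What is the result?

128442.875

vin=J11: ✓ → 168344
vin=J90: ✓ → 121738
vin=J54: ✓ → 31284
vin=J40: ✗
vin=J34: ✗
vin=J50: ✓ → 155801
vin=J55: ✓ → 227345
vin=J91: ✓ → 220734
vin=J10: ✓ → 33755
vin=J64: ✗
vin=J82: ✗
vin=J94: ✓ → 68542
year_avg = (168344 + 121738 + 31284 + 155801 + 227345 + 220734 + 33755 + 68542) / 8 = 128442.875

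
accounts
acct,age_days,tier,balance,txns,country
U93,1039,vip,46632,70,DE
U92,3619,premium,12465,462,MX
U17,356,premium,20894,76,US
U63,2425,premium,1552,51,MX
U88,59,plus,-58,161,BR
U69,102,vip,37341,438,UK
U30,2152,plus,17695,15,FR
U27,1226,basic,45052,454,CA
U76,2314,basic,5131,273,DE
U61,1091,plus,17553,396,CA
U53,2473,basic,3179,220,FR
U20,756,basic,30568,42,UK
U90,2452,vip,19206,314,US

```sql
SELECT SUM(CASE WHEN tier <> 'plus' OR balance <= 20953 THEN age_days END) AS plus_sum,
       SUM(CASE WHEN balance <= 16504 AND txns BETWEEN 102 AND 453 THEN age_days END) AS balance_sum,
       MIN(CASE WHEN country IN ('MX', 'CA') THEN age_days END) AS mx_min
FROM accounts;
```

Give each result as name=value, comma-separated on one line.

[plus_sum: tier <> 'plus' OR balance <= 20953]
acct=U93: ✓ → 1039
acct=U92: ✓ → 3619
acct=U17: ✓ → 356
acct=U63: ✓ → 2425
acct=U88: ✓ → 59
acct=U69: ✓ → 102
acct=U30: ✓ → 2152
acct=U27: ✓ → 1226
acct=U76: ✓ → 2314
acct=U61: ✓ → 1091
acct=U53: ✓ → 2473
acct=U20: ✓ → 756
acct=U90: ✓ → 2452
plus_sum = 1039 + 3619 + 356 + 2425 + 59 + 102 + 2152 + 1226 + 2314 + 1091 + 2473 + 756 + 2452 = 20064
—
[balance_sum: balance <= 16504 AND txns BETWEEN 102 AND 453]
acct=U93: ✗
acct=U92: ✗
acct=U17: ✗
acct=U63: ✗
acct=U88: ✓ → 59
acct=U69: ✗
acct=U30: ✗
acct=U27: ✗
acct=U76: ✓ → 2314
acct=U61: ✗
acct=U53: ✓ → 2473
acct=U20: ✗
acct=U90: ✗
balance_sum = 59 + 2314 + 2473 = 4846
—
[mx_min: country IN ('MX', 'CA')]
acct=U93: ✗
acct=U92: ✓ → 3619
acct=U17: ✗
acct=U63: ✓ → 2425
acct=U88: ✗
acct=U69: ✗
acct=U30: ✗
acct=U27: ✓ → 1226
acct=U76: ✗
acct=U61: ✓ → 1091
acct=U53: ✗
acct=U20: ✗
acct=U90: ✗
mx_min = MIN(3619, 2425, 1226, 1091) = 1091

plus_sum=20064, balance_sum=4846, mx_min=1091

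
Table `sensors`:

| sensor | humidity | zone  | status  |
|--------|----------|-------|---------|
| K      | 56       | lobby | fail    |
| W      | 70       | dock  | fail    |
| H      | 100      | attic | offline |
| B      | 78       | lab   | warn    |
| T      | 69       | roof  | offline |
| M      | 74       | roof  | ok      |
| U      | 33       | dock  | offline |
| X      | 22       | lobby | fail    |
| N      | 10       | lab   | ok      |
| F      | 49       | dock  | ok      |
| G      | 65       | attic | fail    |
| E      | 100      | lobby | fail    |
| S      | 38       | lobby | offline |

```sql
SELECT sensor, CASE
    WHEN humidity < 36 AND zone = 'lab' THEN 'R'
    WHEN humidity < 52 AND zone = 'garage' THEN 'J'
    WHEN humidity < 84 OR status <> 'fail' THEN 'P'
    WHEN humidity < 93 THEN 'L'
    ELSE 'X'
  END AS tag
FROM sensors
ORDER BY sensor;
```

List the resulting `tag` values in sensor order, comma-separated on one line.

sensor=B: humidity < 84 OR status <> 'fail' → P
sensor=E: ELSE → X
sensor=F: humidity < 84 OR status <> 'fail' → P
sensor=G: humidity < 84 OR status <> 'fail' → P
sensor=H: humidity < 84 OR status <> 'fail' → P
sensor=K: humidity < 84 OR status <> 'fail' → P
sensor=M: humidity < 84 OR status <> 'fail' → P
sensor=N: humidity < 36 AND zone = 'lab' → R
sensor=S: humidity < 84 OR status <> 'fail' → P
sensor=T: humidity < 84 OR status <> 'fail' → P
sensor=U: humidity < 84 OR status <> 'fail' → P
sensor=W: humidity < 84 OR status <> 'fail' → P
sensor=X: humidity < 84 OR status <> 'fail' → P

P, X, P, P, P, P, P, R, P, P, P, P, P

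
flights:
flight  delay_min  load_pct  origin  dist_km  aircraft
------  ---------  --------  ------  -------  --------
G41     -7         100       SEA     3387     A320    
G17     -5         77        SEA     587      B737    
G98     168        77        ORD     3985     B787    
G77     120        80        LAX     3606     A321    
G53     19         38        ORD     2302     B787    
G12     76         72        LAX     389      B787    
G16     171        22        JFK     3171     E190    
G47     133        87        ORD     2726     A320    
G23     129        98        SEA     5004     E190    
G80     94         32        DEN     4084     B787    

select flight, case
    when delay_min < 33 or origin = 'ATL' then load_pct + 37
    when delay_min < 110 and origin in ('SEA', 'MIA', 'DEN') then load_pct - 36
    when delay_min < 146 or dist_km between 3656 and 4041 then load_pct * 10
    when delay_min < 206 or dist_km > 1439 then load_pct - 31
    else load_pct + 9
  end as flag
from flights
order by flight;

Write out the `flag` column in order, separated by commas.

flight=G12: delay_min < 146 or dist_km between 3656 and 4041 → 720
flight=G16: delay_min < 206 or dist_km > 1439 → -9
flight=G17: delay_min < 33 or origin = 'ATL' → 114
flight=G23: delay_min < 146 or dist_km between 3656 and 4041 → 980
flight=G41: delay_min < 33 or origin = 'ATL' → 137
flight=G47: delay_min < 146 or dist_km between 3656 and 4041 → 870
flight=G53: delay_min < 33 or origin = 'ATL' → 75
flight=G77: delay_min < 146 or dist_km between 3656 and 4041 → 800
flight=G80: delay_min < 110 and origin in ('SEA', 'MIA', 'DEN') → -4
flight=G98: delay_min < 146 or dist_km between 3656 and 4041 → 770

720, -9, 114, 980, 137, 870, 75, 800, -4, 770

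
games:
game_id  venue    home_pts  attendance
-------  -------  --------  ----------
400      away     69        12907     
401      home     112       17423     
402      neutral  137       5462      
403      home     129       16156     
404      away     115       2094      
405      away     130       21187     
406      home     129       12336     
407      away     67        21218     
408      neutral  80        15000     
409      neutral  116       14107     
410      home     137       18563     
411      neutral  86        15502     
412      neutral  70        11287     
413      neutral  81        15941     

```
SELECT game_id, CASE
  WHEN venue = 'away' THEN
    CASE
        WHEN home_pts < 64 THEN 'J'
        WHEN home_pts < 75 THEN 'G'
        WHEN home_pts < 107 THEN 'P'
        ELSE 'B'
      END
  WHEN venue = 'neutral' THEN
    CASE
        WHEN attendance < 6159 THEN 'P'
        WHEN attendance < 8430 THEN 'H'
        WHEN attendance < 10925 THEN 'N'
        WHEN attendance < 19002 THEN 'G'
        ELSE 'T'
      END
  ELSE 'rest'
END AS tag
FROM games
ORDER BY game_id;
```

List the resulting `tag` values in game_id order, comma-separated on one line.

G, rest, P, rest, B, B, rest, G, G, G, rest, G, G, G

game_id=400: venue='away' → inner[home_pts < 75] → G
game_id=401: venue='home' → outer ELSE → rest
game_id=402: venue='neutral' → inner[attendance < 6159] → P
game_id=403: venue='home' → outer ELSE → rest
game_id=404: venue='away' → inner[ELSE] → B
game_id=405: venue='away' → inner[ELSE] → B
game_id=406: venue='home' → outer ELSE → rest
game_id=407: venue='away' → inner[home_pts < 75] → G
game_id=408: venue='neutral' → inner[attendance < 19002] → G
game_id=409: venue='neutral' → inner[attendance < 19002] → G
game_id=410: venue='home' → outer ELSE → rest
game_id=411: venue='neutral' → inner[attendance < 19002] → G
game_id=412: venue='neutral' → inner[attendance < 19002] → G
game_id=413: venue='neutral' → inner[attendance < 19002] → G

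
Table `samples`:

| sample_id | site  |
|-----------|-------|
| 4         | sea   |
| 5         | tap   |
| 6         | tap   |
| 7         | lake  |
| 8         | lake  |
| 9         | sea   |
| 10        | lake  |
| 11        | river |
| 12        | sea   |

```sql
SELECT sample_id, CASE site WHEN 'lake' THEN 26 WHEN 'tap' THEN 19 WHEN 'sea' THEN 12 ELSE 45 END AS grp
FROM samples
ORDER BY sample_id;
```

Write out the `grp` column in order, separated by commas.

sample_id=4: site='sea' → 12
sample_id=5: site='tap' → 19
sample_id=6: site='tap' → 19
sample_id=7: site='lake' → 26
sample_id=8: site='lake' → 26
sample_id=9: site='sea' → 12
sample_id=10: site='lake' → 26
sample_id=11: ELSE → 45
sample_id=12: site='sea' → 12

12, 19, 19, 26, 26, 12, 26, 45, 12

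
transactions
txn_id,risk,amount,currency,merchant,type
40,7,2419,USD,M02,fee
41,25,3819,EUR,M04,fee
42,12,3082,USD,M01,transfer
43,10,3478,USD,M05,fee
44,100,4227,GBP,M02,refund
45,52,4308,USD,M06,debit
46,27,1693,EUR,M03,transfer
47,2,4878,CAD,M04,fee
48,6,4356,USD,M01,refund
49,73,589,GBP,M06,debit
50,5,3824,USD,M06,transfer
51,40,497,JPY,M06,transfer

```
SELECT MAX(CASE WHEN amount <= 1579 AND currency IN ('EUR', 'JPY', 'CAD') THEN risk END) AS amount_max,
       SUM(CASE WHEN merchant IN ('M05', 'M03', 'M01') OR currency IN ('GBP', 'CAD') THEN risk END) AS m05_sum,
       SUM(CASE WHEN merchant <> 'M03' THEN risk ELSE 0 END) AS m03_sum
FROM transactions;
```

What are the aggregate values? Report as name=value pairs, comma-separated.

[amount_max: amount <= 1579 AND currency IN ('EUR', 'JPY', 'CAD')]
txn_id=40: ✗
txn_id=41: ✗
txn_id=42: ✗
txn_id=43: ✗
txn_id=44: ✗
txn_id=45: ✗
txn_id=46: ✗
txn_id=47: ✗
txn_id=48: ✗
txn_id=49: ✗
txn_id=50: ✗
txn_id=51: ✓ → 40
amount_max = MAX(40) = 40
—
[m05_sum: merchant IN ('M05', 'M03', 'M01') OR currency IN ('GBP', 'CAD')]
txn_id=40: ✗
txn_id=41: ✗
txn_id=42: ✓ → 12
txn_id=43: ✓ → 10
txn_id=44: ✓ → 100
txn_id=45: ✗
txn_id=46: ✓ → 27
txn_id=47: ✓ → 2
txn_id=48: ✓ → 6
txn_id=49: ✓ → 73
txn_id=50: ✗
txn_id=51: ✗
m05_sum = 12 + 10 + 100 + 27 + 2 + 6 + 73 = 230
—
[m03_sum: merchant <> 'M03']
txn_id=40: ✓ → 7
txn_id=41: ✓ → 25
txn_id=42: ✓ → 12
txn_id=43: ✓ → 10
txn_id=44: ✓ → 100
txn_id=45: ✓ → 52
txn_id=46: ✗
txn_id=47: ✓ → 2
txn_id=48: ✓ → 6
txn_id=49: ✓ → 73
txn_id=50: ✓ → 5
txn_id=51: ✓ → 40
m03_sum = 7 + 25 + 12 + 10 + 100 + 52 + 2 + 6 + 73 + 5 + 40 = 332

amount_max=40, m05_sum=230, m03_sum=332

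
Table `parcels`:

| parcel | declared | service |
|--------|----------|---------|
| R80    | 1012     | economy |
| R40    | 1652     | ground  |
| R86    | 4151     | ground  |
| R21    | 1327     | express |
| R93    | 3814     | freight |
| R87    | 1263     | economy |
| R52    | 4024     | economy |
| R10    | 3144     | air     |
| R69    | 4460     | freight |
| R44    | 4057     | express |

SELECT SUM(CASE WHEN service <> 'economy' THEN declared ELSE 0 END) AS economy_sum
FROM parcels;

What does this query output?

parcel=R80: ✗
parcel=R40: ✓ → 1652
parcel=R86: ✓ → 4151
parcel=R21: ✓ → 1327
parcel=R93: ✓ → 3814
parcel=R87: ✗
parcel=R52: ✗
parcel=R10: ✓ → 3144
parcel=R69: ✓ → 4460
parcel=R44: ✓ → 4057
economy_sum = 1652 + 4151 + 1327 + 3814 + 3144 + 4460 + 4057 = 22605

22605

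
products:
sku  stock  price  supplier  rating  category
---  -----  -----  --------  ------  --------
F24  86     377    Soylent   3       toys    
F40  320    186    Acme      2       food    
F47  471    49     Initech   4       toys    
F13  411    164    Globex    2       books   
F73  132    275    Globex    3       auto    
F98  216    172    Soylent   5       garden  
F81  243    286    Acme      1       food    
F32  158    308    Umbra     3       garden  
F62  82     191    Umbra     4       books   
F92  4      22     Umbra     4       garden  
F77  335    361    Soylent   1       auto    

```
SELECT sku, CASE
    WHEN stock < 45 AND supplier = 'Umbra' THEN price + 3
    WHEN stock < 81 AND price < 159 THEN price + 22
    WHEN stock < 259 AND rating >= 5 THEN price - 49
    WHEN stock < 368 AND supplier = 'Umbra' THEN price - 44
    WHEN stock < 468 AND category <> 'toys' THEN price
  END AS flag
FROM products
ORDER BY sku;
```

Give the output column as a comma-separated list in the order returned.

164, NULL, 264, 186, NULL, 147, 275, 361, 286, 25, 123

sku=F13: stock < 468 AND category <> 'toys' → 164
sku=F24: (no match → NULL) → NULL
sku=F32: stock < 368 AND supplier = 'Umbra' → 264
sku=F40: stock < 468 AND category <> 'toys' → 186
sku=F47: (no match → NULL) → NULL
sku=F62: stock < 368 AND supplier = 'Umbra' → 147
sku=F73: stock < 468 AND category <> 'toys' → 275
sku=F77: stock < 468 AND category <> 'toys' → 361
sku=F81: stock < 468 AND category <> 'toys' → 286
sku=F92: stock < 45 AND supplier = 'Umbra' → 25
sku=F98: stock < 259 AND rating >= 5 → 123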